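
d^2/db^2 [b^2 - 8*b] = 2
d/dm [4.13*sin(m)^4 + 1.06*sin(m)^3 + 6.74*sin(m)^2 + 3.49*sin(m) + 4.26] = (16.52*sin(m)^3 + 3.18*sin(m)^2 + 13.48*sin(m) + 3.49)*cos(m)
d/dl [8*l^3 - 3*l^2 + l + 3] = 24*l^2 - 6*l + 1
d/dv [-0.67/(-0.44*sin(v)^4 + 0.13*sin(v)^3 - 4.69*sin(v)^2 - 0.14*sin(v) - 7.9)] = (-1.1792*sin(v)^3 + 0.2613*sin(v)^2 - 6.2846*sin(v) - 0.0938)*cos(v)/(0.44*sin(v)^4 - 0.13*sin(v)^3 + 4.69*sin(v)^2 + 0.14*sin(v) + 7.9)^2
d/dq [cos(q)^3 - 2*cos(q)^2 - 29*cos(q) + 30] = (-3*cos(q)^2 + 4*cos(q) + 29)*sin(q)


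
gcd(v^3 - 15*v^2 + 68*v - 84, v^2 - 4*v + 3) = 1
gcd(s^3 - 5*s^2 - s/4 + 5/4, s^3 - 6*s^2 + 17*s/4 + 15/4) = s^2 - 9*s/2 - 5/2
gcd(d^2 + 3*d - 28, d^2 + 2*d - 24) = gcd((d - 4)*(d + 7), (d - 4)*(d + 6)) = d - 4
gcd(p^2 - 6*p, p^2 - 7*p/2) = p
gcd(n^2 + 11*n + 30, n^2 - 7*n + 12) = 1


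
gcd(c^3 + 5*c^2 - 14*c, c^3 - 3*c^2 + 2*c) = c^2 - 2*c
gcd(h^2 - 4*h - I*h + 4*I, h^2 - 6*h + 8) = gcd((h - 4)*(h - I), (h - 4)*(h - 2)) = h - 4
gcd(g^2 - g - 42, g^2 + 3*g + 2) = 1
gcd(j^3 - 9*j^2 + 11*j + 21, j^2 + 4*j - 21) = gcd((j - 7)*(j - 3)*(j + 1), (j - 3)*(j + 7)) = j - 3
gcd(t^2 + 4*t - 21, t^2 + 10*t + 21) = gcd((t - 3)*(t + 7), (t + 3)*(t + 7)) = t + 7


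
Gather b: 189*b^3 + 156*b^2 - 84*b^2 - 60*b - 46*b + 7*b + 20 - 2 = 189*b^3 + 72*b^2 - 99*b + 18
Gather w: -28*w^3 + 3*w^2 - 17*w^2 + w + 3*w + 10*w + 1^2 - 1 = -28*w^3 - 14*w^2 + 14*w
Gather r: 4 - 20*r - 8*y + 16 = -20*r - 8*y + 20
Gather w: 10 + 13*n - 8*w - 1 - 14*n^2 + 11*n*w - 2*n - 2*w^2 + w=-14*n^2 + 11*n - 2*w^2 + w*(11*n - 7) + 9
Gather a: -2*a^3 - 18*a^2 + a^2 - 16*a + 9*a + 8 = -2*a^3 - 17*a^2 - 7*a + 8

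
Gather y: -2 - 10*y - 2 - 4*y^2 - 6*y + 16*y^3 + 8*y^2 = 16*y^3 + 4*y^2 - 16*y - 4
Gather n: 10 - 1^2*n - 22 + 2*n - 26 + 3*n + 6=4*n - 32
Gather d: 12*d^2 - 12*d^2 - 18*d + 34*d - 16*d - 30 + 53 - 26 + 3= 0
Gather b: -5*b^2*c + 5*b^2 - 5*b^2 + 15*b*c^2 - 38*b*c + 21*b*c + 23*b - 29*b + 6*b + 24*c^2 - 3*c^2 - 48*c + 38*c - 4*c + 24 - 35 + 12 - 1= -5*b^2*c + b*(15*c^2 - 17*c) + 21*c^2 - 14*c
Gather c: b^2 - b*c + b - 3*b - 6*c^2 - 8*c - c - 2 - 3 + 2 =b^2 - 2*b - 6*c^2 + c*(-b - 9) - 3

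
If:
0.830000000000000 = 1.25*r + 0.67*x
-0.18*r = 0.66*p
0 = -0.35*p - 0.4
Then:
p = -1.14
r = 4.19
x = -6.58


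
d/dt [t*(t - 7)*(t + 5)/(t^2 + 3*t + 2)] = (t^4 + 6*t^3 + 35*t^2 - 8*t - 70)/(t^4 + 6*t^3 + 13*t^2 + 12*t + 4)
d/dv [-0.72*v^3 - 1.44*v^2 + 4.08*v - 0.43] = -2.16*v^2 - 2.88*v + 4.08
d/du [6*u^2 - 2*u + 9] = 12*u - 2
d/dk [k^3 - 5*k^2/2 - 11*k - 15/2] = 3*k^2 - 5*k - 11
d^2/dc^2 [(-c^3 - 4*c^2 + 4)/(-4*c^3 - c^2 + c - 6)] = 2*(60*c^6 + 12*c^5 - 480*c^4 - 801*c^3 - 54*c^2 + 408*c + 164)/(64*c^9 + 48*c^8 - 36*c^7 + 265*c^6 + 153*c^5 - 123*c^4 + 395*c^3 + 126*c^2 - 108*c + 216)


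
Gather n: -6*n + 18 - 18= -6*n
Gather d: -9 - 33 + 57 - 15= 0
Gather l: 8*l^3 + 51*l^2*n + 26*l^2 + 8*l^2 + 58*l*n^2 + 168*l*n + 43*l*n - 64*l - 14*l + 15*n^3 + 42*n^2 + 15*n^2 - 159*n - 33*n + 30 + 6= 8*l^3 + l^2*(51*n + 34) + l*(58*n^2 + 211*n - 78) + 15*n^3 + 57*n^2 - 192*n + 36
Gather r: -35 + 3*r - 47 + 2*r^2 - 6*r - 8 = 2*r^2 - 3*r - 90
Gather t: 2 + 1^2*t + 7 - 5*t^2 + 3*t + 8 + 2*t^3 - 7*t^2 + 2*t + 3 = 2*t^3 - 12*t^2 + 6*t + 20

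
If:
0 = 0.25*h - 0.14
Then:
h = 0.56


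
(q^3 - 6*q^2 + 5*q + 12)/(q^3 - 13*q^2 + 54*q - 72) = (q + 1)/(q - 6)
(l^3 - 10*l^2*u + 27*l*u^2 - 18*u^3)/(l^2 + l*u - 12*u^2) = (l^2 - 7*l*u + 6*u^2)/(l + 4*u)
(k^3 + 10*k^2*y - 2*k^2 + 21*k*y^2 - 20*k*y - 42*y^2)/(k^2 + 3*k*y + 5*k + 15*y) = (k^2 + 7*k*y - 2*k - 14*y)/(k + 5)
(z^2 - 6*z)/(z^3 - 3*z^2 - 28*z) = (6 - z)/(-z^2 + 3*z + 28)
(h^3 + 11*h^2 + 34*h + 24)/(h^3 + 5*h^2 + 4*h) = (h + 6)/h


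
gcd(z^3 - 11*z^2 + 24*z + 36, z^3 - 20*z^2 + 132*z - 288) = z^2 - 12*z + 36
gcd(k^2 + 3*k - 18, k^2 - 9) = k - 3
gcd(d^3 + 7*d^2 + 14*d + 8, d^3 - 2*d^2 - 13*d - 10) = d^2 + 3*d + 2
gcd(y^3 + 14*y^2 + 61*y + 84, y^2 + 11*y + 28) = y^2 + 11*y + 28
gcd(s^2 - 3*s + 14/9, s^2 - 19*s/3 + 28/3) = s - 7/3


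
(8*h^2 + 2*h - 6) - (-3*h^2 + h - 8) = 11*h^2 + h + 2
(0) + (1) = 1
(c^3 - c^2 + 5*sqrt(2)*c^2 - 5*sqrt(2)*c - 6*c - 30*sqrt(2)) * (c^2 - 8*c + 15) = c^5 - 9*c^4 + 5*sqrt(2)*c^4 - 45*sqrt(2)*c^3 + 17*c^3 + 33*c^2 + 85*sqrt(2)*c^2 - 90*c + 165*sqrt(2)*c - 450*sqrt(2)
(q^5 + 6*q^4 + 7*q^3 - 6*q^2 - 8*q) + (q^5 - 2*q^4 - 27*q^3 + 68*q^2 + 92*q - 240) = 2*q^5 + 4*q^4 - 20*q^3 + 62*q^2 + 84*q - 240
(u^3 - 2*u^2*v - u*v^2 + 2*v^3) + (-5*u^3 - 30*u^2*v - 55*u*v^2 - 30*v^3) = -4*u^3 - 32*u^2*v - 56*u*v^2 - 28*v^3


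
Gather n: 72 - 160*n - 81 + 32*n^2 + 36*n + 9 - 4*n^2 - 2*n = 28*n^2 - 126*n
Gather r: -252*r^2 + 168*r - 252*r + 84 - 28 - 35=-252*r^2 - 84*r + 21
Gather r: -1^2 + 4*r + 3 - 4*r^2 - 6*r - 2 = -4*r^2 - 2*r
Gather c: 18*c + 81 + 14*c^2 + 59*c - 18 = 14*c^2 + 77*c + 63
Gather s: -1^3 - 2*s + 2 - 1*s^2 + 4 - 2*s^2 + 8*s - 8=-3*s^2 + 6*s - 3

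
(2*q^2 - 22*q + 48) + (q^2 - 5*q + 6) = 3*q^2 - 27*q + 54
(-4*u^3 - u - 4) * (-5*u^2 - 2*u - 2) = 20*u^5 + 8*u^4 + 13*u^3 + 22*u^2 + 10*u + 8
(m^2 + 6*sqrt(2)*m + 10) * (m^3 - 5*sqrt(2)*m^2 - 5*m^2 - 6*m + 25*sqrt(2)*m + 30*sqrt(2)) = m^5 - 5*m^4 + sqrt(2)*m^4 - 56*m^3 - 5*sqrt(2)*m^3 - 56*sqrt(2)*m^2 + 250*m^2 + 300*m + 250*sqrt(2)*m + 300*sqrt(2)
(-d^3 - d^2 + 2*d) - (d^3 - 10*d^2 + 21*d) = -2*d^3 + 9*d^2 - 19*d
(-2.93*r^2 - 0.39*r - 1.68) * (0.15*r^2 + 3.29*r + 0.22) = -0.4395*r^4 - 9.6982*r^3 - 2.1797*r^2 - 5.613*r - 0.3696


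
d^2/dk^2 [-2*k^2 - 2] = -4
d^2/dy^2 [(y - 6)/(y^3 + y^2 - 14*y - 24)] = 2*((y - 6)*(3*y^2 + 2*y - 14)^2 + (-3*y^2 - 2*y - (y - 6)*(3*y + 1) + 14)*(y^3 + y^2 - 14*y - 24))/(y^3 + y^2 - 14*y - 24)^3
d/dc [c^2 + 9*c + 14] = 2*c + 9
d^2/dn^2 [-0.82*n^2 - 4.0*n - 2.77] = -1.64000000000000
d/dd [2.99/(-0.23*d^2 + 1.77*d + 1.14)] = (1.3754*d - 5.2923)/(-0.23*d^2 + 1.77*d + 1.14)^2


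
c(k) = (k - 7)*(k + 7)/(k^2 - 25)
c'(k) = -2*k*(k - 7)*(k + 7)/(k^2 - 25)^2 + (k - 7)/(k^2 - 25) + (k + 7)/(k^2 - 25) = 48*k/(k^4 - 50*k^2 + 625)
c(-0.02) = 1.96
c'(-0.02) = -0.00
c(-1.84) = 2.11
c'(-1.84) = -0.19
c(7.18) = 0.10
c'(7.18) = 0.49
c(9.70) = 0.65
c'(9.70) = 0.10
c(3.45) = 2.83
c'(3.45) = 0.97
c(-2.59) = 2.31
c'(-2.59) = -0.37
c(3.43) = 2.81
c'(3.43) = 0.94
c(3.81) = 3.29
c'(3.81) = 1.66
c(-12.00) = 0.80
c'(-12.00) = -0.04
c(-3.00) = 2.50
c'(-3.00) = -0.56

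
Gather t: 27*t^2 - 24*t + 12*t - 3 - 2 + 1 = 27*t^2 - 12*t - 4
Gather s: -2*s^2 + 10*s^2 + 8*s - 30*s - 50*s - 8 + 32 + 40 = 8*s^2 - 72*s + 64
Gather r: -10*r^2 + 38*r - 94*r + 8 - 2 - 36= -10*r^2 - 56*r - 30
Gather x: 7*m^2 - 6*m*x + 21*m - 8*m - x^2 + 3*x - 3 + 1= 7*m^2 + 13*m - x^2 + x*(3 - 6*m) - 2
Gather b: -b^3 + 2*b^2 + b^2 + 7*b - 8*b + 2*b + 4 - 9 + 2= -b^3 + 3*b^2 + b - 3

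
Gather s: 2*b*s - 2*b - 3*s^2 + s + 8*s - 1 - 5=-2*b - 3*s^2 + s*(2*b + 9) - 6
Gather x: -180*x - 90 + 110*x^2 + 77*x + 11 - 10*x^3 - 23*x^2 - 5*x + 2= -10*x^3 + 87*x^2 - 108*x - 77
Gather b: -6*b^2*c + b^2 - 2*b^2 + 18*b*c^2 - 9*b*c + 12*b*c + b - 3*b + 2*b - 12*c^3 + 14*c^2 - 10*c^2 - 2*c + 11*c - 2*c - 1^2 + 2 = b^2*(-6*c - 1) + b*(18*c^2 + 3*c) - 12*c^3 + 4*c^2 + 7*c + 1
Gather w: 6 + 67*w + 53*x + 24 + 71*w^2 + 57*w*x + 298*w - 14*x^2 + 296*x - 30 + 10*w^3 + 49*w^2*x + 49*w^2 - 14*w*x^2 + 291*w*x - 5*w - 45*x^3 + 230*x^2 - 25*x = 10*w^3 + w^2*(49*x + 120) + w*(-14*x^2 + 348*x + 360) - 45*x^3 + 216*x^2 + 324*x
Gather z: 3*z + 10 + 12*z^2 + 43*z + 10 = 12*z^2 + 46*z + 20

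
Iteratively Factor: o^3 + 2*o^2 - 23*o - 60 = (o + 4)*(o^2 - 2*o - 15) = (o - 5)*(o + 4)*(o + 3)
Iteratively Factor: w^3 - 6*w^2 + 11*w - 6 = (w - 1)*(w^2 - 5*w + 6) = (w - 3)*(w - 1)*(w - 2)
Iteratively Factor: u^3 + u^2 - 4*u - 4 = (u + 2)*(u^2 - u - 2) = (u + 1)*(u + 2)*(u - 2)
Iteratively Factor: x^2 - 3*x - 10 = (x - 5)*(x + 2)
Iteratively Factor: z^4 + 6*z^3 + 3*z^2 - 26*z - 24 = (z + 3)*(z^3 + 3*z^2 - 6*z - 8) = (z + 3)*(z + 4)*(z^2 - z - 2) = (z + 1)*(z + 3)*(z + 4)*(z - 2)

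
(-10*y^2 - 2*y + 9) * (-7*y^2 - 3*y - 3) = 70*y^4 + 44*y^3 - 27*y^2 - 21*y - 27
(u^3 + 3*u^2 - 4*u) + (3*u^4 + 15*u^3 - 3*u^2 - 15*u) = 3*u^4 + 16*u^3 - 19*u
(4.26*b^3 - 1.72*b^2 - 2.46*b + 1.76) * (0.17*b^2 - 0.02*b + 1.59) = 0.7242*b^5 - 0.3776*b^4 + 6.3896*b^3 - 2.3864*b^2 - 3.9466*b + 2.7984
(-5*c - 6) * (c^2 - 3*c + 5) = -5*c^3 + 9*c^2 - 7*c - 30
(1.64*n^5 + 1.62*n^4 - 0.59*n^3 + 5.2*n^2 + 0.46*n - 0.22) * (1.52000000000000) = 2.4928*n^5 + 2.4624*n^4 - 0.8968*n^3 + 7.904*n^2 + 0.6992*n - 0.3344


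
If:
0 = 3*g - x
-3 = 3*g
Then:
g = -1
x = -3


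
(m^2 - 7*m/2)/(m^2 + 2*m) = (m - 7/2)/(m + 2)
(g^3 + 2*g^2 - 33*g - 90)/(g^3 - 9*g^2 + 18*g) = (g^2 + 8*g + 15)/(g*(g - 3))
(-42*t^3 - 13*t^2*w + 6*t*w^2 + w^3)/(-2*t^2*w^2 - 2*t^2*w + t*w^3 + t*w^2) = (42*t^3 + 13*t^2*w - 6*t*w^2 - w^3)/(t*w*(2*t*w + 2*t - w^2 - w))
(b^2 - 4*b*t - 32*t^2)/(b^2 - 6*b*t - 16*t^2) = (b + 4*t)/(b + 2*t)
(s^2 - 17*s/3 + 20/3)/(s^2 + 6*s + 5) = (3*s^2 - 17*s + 20)/(3*(s^2 + 6*s + 5))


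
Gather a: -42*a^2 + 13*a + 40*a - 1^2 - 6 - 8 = -42*a^2 + 53*a - 15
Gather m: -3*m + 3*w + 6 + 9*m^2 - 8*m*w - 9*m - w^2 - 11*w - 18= 9*m^2 + m*(-8*w - 12) - w^2 - 8*w - 12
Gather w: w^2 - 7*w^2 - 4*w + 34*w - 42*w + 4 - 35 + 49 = -6*w^2 - 12*w + 18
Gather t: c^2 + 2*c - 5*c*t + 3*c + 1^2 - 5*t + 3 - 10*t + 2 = c^2 + 5*c + t*(-5*c - 15) + 6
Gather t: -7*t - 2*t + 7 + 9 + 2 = 18 - 9*t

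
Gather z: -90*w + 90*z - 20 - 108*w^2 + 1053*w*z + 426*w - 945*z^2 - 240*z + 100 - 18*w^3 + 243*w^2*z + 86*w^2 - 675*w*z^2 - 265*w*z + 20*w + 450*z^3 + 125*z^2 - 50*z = -18*w^3 - 22*w^2 + 356*w + 450*z^3 + z^2*(-675*w - 820) + z*(243*w^2 + 788*w - 200) + 80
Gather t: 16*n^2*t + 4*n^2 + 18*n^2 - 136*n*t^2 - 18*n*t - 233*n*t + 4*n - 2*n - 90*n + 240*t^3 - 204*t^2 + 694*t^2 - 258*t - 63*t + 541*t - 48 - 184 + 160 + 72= 22*n^2 - 88*n + 240*t^3 + t^2*(490 - 136*n) + t*(16*n^2 - 251*n + 220)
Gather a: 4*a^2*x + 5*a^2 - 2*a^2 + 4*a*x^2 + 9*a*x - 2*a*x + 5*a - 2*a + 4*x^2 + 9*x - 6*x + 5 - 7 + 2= a^2*(4*x + 3) + a*(4*x^2 + 7*x + 3) + 4*x^2 + 3*x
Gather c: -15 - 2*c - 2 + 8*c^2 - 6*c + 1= 8*c^2 - 8*c - 16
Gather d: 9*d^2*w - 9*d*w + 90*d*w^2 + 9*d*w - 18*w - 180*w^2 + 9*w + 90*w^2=9*d^2*w + 90*d*w^2 - 90*w^2 - 9*w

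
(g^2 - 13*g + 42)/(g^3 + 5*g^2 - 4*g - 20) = (g^2 - 13*g + 42)/(g^3 + 5*g^2 - 4*g - 20)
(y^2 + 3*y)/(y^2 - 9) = y/(y - 3)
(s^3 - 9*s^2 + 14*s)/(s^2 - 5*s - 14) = s*(s - 2)/(s + 2)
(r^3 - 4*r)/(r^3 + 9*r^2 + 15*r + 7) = r*(r^2 - 4)/(r^3 + 9*r^2 + 15*r + 7)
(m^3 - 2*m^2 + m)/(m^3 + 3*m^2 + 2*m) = (m^2 - 2*m + 1)/(m^2 + 3*m + 2)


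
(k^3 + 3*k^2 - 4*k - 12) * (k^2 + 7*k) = k^5 + 10*k^4 + 17*k^3 - 40*k^2 - 84*k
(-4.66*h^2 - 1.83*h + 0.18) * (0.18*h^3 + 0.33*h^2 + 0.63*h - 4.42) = -0.8388*h^5 - 1.8672*h^4 - 3.5073*h^3 + 19.5037*h^2 + 8.202*h - 0.7956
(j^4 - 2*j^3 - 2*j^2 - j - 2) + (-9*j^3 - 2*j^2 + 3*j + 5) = j^4 - 11*j^3 - 4*j^2 + 2*j + 3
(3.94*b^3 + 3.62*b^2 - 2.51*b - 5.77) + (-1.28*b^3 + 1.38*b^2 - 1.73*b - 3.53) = 2.66*b^3 + 5.0*b^2 - 4.24*b - 9.3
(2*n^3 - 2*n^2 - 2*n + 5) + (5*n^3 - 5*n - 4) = 7*n^3 - 2*n^2 - 7*n + 1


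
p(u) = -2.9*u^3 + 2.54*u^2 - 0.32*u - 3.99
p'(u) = -8.7*u^2 + 5.08*u - 0.32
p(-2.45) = 54.69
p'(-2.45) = -64.99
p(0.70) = -3.96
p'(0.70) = -1.03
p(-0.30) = -3.59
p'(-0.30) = -2.63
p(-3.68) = 176.11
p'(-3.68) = -136.83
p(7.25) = -977.93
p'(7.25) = -420.78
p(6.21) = -602.53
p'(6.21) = -304.28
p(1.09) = -5.08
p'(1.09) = -5.12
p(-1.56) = 13.70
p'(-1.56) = -29.42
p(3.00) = -60.39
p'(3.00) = -63.38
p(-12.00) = 5376.81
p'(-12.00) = -1314.08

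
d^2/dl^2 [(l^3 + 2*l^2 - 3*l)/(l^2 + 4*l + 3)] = 4/(l^3 + 3*l^2 + 3*l + 1)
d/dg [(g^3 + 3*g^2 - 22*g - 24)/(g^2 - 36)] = (g^2 - 12*g + 22)/(g^2 - 12*g + 36)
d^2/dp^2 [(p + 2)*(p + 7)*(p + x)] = 6*p + 2*x + 18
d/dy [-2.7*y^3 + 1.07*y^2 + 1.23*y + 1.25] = -8.1*y^2 + 2.14*y + 1.23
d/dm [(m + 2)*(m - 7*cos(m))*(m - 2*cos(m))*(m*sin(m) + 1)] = (m + 2)*(m - 7*cos(m))*(m - 2*cos(m))*(m*cos(m) + sin(m)) + (m + 2)*(m - 7*cos(m))*(m*sin(m) + 1)*(2*sin(m) + 1) + (m + 2)*(m - 2*cos(m))*(m*sin(m) + 1)*(7*sin(m) + 1) + (m - 7*cos(m))*(m - 2*cos(m))*(m*sin(m) + 1)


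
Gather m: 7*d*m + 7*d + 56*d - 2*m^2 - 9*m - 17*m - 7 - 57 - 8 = 63*d - 2*m^2 + m*(7*d - 26) - 72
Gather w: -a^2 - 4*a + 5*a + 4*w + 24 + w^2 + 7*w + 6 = -a^2 + a + w^2 + 11*w + 30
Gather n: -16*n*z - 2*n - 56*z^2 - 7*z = n*(-16*z - 2) - 56*z^2 - 7*z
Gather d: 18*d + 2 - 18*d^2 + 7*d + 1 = -18*d^2 + 25*d + 3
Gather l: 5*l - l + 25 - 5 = 4*l + 20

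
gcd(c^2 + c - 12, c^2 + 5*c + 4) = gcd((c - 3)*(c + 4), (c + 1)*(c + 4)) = c + 4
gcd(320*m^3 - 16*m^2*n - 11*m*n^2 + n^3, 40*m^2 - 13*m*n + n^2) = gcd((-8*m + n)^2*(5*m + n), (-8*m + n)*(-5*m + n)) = 8*m - n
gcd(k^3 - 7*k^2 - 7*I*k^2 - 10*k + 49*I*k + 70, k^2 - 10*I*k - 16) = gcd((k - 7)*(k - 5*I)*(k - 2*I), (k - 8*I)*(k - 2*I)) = k - 2*I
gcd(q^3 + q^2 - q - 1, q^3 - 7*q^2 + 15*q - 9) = q - 1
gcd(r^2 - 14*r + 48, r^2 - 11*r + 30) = r - 6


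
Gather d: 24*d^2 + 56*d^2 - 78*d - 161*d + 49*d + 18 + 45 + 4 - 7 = 80*d^2 - 190*d + 60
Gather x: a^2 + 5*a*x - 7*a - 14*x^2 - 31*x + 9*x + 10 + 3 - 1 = a^2 - 7*a - 14*x^2 + x*(5*a - 22) + 12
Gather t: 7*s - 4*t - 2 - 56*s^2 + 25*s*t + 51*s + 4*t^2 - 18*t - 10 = -56*s^2 + 58*s + 4*t^2 + t*(25*s - 22) - 12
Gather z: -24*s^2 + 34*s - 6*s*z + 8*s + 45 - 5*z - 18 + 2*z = -24*s^2 + 42*s + z*(-6*s - 3) + 27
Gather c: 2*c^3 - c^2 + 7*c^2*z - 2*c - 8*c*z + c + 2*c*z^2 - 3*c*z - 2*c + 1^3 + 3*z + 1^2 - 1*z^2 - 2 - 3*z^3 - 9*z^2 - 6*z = 2*c^3 + c^2*(7*z - 1) + c*(2*z^2 - 11*z - 3) - 3*z^3 - 10*z^2 - 3*z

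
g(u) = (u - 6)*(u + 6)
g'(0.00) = 0.00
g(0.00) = -36.00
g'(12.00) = 24.00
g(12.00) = 108.00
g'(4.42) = 8.84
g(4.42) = -16.46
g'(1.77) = 3.54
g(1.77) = -32.87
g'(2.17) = 4.34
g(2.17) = -31.29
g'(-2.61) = -5.22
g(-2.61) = -29.19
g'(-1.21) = -2.42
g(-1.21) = -34.54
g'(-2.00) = -4.00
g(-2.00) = -32.00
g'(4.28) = 8.56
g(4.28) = -17.68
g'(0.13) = 0.26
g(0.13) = -35.98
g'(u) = 2*u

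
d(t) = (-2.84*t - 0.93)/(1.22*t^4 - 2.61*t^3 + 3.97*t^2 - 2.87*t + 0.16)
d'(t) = (-2.84*t - 0.93)*(-4.88*t^3 + 7.83*t^2 - 7.94*t + 2.87)/(1.22*t^4 - 2.61*t^3 + 3.97*t^2 - 2.87*t + 0.16)^2 - 2.84/(1.22*t^4 - 2.61*t^3 + 3.97*t^2 - 2.87*t + 0.16) = (10.3944*t^4 - 10.2864*t^3 + 3.9929*t^2 + 7.3842*t - 3.1235)/(1.4884*t^8 - 6.3684*t^7 + 16.4989*t^6 - 27.7262*t^5 + 31.1327*t^4 - 23.623*t^3 + 9.5073*t^2 - 0.9184*t + 0.0256)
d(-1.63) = 0.10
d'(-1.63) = 0.09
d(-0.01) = -4.77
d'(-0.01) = -89.40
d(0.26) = 4.66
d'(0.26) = -8.32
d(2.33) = -0.42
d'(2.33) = 0.66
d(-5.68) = 0.01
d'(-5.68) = 0.00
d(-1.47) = 0.12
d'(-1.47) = 0.10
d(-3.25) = 0.03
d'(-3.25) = 0.02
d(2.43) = -0.36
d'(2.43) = 0.54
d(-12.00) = 0.00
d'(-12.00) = 0.00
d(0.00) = -5.81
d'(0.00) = -122.01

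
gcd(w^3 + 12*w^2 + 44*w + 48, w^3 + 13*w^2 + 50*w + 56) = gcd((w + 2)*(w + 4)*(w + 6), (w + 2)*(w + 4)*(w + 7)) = w^2 + 6*w + 8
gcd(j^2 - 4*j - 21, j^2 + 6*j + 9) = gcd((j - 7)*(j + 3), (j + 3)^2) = j + 3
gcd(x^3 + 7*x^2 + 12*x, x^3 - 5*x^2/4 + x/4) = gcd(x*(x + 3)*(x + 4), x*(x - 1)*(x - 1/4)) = x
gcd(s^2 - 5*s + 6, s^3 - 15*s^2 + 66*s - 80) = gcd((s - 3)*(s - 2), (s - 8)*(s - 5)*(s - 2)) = s - 2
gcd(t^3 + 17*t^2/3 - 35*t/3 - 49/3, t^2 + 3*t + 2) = t + 1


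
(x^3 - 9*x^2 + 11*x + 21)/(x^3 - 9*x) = (x^2 - 6*x - 7)/(x*(x + 3))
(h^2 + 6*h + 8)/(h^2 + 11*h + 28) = (h + 2)/(h + 7)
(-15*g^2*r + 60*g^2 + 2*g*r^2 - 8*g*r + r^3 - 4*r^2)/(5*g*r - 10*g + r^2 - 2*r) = (-3*g*r + 12*g + r^2 - 4*r)/(r - 2)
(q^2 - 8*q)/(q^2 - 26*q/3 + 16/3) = 3*q/(3*q - 2)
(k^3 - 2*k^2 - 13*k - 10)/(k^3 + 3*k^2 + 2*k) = (k - 5)/k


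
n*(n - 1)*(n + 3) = n^3 + 2*n^2 - 3*n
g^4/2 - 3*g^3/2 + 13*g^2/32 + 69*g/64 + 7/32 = (g/2 + 1/4)*(g - 2)*(g - 7/4)*(g + 1/4)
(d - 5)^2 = d^2 - 10*d + 25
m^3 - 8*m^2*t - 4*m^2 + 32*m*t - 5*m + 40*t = (m - 5)*(m + 1)*(m - 8*t)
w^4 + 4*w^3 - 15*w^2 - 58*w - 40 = (w - 4)*(w + 1)*(w + 2)*(w + 5)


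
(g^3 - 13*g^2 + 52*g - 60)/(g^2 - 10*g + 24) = (g^2 - 7*g + 10)/(g - 4)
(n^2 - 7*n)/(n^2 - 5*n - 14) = n/(n + 2)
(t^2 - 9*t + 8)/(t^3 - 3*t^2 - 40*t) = (t - 1)/(t*(t + 5))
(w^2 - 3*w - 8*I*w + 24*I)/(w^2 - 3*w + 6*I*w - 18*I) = (w - 8*I)/(w + 6*I)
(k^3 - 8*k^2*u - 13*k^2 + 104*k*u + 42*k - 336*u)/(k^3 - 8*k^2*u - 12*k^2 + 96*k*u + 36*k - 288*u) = (k - 7)/(k - 6)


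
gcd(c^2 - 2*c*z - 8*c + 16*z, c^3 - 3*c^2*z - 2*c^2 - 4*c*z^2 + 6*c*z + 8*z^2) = 1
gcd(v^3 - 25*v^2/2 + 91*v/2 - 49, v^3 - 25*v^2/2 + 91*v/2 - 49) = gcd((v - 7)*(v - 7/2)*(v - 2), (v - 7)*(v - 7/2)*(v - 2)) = v^3 - 25*v^2/2 + 91*v/2 - 49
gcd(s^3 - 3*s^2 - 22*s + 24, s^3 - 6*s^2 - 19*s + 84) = s + 4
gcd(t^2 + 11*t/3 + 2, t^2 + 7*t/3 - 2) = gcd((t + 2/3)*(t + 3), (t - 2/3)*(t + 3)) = t + 3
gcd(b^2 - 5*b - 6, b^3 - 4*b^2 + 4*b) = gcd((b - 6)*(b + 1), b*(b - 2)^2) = 1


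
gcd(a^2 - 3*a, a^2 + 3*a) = a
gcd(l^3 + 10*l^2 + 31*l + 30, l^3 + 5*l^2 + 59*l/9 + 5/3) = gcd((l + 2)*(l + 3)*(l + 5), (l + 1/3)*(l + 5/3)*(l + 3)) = l + 3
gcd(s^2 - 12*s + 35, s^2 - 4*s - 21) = s - 7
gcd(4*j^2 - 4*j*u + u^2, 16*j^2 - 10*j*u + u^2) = -2*j + u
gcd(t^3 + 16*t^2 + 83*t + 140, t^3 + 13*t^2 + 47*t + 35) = t^2 + 12*t + 35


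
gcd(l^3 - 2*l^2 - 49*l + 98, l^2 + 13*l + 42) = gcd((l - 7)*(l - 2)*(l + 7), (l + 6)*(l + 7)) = l + 7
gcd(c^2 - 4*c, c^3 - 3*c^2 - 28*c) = c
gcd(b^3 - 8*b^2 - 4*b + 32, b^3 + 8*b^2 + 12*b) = b + 2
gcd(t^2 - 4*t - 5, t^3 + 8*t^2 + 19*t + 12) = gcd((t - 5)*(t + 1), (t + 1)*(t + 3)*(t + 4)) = t + 1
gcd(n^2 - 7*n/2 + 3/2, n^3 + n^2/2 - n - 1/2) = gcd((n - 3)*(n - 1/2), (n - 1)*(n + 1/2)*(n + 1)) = 1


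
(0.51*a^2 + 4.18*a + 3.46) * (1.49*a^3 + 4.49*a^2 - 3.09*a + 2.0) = 0.7599*a^5 + 8.5181*a^4 + 22.3477*a^3 + 3.6392*a^2 - 2.3314*a + 6.92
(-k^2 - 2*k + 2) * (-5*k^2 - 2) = 5*k^4 + 10*k^3 - 8*k^2 + 4*k - 4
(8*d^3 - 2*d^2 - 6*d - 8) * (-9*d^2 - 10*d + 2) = -72*d^5 - 62*d^4 + 90*d^3 + 128*d^2 + 68*d - 16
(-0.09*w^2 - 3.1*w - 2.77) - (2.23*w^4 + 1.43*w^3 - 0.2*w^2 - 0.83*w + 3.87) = -2.23*w^4 - 1.43*w^3 + 0.11*w^2 - 2.27*w - 6.64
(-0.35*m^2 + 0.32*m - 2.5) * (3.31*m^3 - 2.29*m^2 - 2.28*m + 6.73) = -1.1585*m^5 + 1.8607*m^4 - 8.2098*m^3 + 2.6399*m^2 + 7.8536*m - 16.825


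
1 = 1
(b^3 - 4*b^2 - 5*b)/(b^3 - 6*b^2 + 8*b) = (b^2 - 4*b - 5)/(b^2 - 6*b + 8)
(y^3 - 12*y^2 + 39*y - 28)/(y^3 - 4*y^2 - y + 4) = (y - 7)/(y + 1)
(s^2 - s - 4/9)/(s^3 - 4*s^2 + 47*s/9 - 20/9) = (3*s + 1)/(3*s^2 - 8*s + 5)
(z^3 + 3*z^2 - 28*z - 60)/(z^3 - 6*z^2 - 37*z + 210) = (z + 2)/(z - 7)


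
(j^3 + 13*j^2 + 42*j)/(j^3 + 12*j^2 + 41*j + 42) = j*(j + 6)/(j^2 + 5*j + 6)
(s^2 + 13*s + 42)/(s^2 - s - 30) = (s^2 + 13*s + 42)/(s^2 - s - 30)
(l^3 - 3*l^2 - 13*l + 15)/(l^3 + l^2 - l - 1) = (l^2 - 2*l - 15)/(l^2 + 2*l + 1)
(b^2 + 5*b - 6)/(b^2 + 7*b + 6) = (b - 1)/(b + 1)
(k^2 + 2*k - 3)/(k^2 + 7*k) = (k^2 + 2*k - 3)/(k*(k + 7))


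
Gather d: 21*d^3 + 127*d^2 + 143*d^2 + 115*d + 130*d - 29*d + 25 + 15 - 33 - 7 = 21*d^3 + 270*d^2 + 216*d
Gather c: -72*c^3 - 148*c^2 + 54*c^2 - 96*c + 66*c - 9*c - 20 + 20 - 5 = -72*c^3 - 94*c^2 - 39*c - 5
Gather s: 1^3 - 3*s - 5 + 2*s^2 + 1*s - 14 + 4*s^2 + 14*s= 6*s^2 + 12*s - 18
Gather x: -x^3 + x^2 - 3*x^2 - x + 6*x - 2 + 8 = -x^3 - 2*x^2 + 5*x + 6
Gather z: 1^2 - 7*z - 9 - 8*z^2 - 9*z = -8*z^2 - 16*z - 8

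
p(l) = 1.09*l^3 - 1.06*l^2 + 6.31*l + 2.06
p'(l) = 3.27*l^2 - 2.12*l + 6.31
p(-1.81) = -19.30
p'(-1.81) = 20.86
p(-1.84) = -19.93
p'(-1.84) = 21.28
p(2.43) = 26.77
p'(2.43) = 20.47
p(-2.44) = -35.48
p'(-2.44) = 30.95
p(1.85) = 17.01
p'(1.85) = 13.58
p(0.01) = 2.12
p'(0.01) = 6.29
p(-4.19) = -123.17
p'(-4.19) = 72.60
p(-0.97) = -6.05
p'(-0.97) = 11.44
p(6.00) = 237.20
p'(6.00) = 111.31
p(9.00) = 767.60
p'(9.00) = 252.10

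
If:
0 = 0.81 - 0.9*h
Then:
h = 0.90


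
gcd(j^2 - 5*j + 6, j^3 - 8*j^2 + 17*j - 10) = j - 2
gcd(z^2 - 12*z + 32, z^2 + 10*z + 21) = 1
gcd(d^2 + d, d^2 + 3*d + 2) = d + 1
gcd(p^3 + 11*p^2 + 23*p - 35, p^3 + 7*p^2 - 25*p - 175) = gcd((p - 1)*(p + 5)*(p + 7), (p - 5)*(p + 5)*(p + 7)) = p^2 + 12*p + 35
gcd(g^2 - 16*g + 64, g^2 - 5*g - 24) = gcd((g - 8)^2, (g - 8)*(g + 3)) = g - 8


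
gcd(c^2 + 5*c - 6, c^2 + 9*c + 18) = c + 6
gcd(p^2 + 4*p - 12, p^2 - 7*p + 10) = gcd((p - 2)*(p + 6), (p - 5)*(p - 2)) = p - 2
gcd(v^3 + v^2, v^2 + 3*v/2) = v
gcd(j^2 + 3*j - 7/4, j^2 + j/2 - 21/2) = j + 7/2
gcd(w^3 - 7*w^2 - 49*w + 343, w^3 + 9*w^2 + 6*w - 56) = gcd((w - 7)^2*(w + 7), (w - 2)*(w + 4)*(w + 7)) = w + 7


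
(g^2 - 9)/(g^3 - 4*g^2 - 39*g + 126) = (g + 3)/(g^2 - g - 42)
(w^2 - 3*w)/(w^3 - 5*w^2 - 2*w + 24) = w/(w^2 - 2*w - 8)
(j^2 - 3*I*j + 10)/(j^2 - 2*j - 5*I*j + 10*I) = (j + 2*I)/(j - 2)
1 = 1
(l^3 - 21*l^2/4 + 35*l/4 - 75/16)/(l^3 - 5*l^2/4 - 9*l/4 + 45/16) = (2*l - 5)/(2*l + 3)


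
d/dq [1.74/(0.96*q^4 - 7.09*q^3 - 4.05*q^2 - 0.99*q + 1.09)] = (-6.6816*q^3 + 37.0098*q^2 + 14.094*q + 1.7226)/(-0.96*q^4 + 7.09*q^3 + 4.05*q^2 + 0.99*q - 1.09)^2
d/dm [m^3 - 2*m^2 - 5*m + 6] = 3*m^2 - 4*m - 5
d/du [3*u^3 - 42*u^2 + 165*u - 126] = 9*u^2 - 84*u + 165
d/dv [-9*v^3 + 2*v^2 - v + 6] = -27*v^2 + 4*v - 1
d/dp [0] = 0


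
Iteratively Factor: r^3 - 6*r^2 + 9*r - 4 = (r - 1)*(r^2 - 5*r + 4) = (r - 1)^2*(r - 4)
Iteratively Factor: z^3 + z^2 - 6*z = (z - 2)*(z^2 + 3*z) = (z - 2)*(z + 3)*(z)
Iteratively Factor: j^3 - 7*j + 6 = (j - 1)*(j^2 + j - 6) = (j - 2)*(j - 1)*(j + 3)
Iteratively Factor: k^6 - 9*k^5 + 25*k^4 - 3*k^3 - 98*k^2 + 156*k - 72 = (k - 2)*(k^5 - 7*k^4 + 11*k^3 + 19*k^2 - 60*k + 36) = (k - 2)*(k - 1)*(k^4 - 6*k^3 + 5*k^2 + 24*k - 36) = (k - 3)*(k - 2)*(k - 1)*(k^3 - 3*k^2 - 4*k + 12) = (k - 3)*(k - 2)*(k - 1)*(k + 2)*(k^2 - 5*k + 6) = (k - 3)*(k - 2)^2*(k - 1)*(k + 2)*(k - 3)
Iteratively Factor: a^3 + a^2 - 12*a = (a)*(a^2 + a - 12) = a*(a - 3)*(a + 4)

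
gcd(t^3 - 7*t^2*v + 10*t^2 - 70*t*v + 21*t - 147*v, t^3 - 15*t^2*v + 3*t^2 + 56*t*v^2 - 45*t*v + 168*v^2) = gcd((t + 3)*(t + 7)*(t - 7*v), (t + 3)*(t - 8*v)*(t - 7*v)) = t^2 - 7*t*v + 3*t - 21*v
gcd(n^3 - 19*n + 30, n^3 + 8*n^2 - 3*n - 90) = n^2 + 2*n - 15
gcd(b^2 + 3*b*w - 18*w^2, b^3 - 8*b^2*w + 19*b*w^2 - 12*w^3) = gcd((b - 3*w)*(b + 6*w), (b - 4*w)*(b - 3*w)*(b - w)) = -b + 3*w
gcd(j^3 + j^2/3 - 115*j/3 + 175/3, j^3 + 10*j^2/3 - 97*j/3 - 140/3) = j^2 + 2*j - 35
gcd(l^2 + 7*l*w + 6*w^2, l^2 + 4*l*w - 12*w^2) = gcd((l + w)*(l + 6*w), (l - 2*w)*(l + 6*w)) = l + 6*w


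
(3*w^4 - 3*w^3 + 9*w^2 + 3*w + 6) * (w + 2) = 3*w^5 + 3*w^4 + 3*w^3 + 21*w^2 + 12*w + 12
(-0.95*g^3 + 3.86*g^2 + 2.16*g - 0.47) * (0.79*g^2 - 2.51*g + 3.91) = -0.7505*g^5 + 5.4339*g^4 - 11.6967*g^3 + 9.2997*g^2 + 9.6253*g - 1.8377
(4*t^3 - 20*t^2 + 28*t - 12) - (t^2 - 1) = 4*t^3 - 21*t^2 + 28*t - 11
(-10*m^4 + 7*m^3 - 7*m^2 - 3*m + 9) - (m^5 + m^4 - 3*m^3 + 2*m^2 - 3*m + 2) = -m^5 - 11*m^4 + 10*m^3 - 9*m^2 + 7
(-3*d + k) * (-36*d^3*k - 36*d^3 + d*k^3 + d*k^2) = 108*d^4*k + 108*d^4 - 36*d^3*k^2 - 36*d^3*k - 3*d^2*k^3 - 3*d^2*k^2 + d*k^4 + d*k^3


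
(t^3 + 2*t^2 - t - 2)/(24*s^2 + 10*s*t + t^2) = (t^3 + 2*t^2 - t - 2)/(24*s^2 + 10*s*t + t^2)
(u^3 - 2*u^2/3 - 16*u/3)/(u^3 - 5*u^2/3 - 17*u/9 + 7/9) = 3*u*(3*u^2 - 2*u - 16)/(9*u^3 - 15*u^2 - 17*u + 7)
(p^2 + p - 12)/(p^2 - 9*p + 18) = (p + 4)/(p - 6)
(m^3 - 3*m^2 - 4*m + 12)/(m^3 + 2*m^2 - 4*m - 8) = (m - 3)/(m + 2)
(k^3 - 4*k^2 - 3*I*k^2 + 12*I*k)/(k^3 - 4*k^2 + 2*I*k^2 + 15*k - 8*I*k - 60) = k/(k + 5*I)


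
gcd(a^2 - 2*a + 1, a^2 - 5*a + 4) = a - 1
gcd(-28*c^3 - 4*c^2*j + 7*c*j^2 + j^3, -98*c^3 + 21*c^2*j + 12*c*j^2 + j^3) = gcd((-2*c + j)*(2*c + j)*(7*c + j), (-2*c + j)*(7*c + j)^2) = 14*c^2 - 5*c*j - j^2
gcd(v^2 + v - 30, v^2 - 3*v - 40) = 1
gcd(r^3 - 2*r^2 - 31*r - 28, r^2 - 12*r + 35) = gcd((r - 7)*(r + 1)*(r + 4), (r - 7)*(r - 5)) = r - 7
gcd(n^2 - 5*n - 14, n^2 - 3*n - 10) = n + 2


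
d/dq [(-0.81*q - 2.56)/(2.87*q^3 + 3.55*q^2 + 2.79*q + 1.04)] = (4.6494*q^3 + 24.9171*q^2 + 18.176*q + 6.3)/(8.2369*q^6 + 20.377*q^5 + 28.6171*q^4 + 25.7786*q^3 + 15.1681*q^2 + 5.8032*q + 1.0816)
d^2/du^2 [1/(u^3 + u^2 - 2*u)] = 2*(-u*(3*u + 1)*(u^2 + u - 2) + (3*u^2 + 2*u - 2)^2)/(u^3*(u^2 + u - 2)^3)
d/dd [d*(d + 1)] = 2*d + 1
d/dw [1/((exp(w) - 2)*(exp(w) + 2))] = -2*exp(2*w)/(exp(4*w) - 8*exp(2*w) + 16)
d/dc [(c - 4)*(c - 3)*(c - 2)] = 3*c^2 - 18*c + 26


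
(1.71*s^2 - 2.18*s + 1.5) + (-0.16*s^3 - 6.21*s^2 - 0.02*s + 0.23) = -0.16*s^3 - 4.5*s^2 - 2.2*s + 1.73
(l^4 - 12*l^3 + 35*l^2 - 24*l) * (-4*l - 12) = -4*l^5 + 36*l^4 + 4*l^3 - 324*l^2 + 288*l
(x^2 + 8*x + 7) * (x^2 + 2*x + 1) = x^4 + 10*x^3 + 24*x^2 + 22*x + 7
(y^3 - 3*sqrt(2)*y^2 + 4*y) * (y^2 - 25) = y^5 - 3*sqrt(2)*y^4 - 21*y^3 + 75*sqrt(2)*y^2 - 100*y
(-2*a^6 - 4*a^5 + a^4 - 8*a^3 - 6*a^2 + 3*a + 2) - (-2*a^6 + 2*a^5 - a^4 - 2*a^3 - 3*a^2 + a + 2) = -6*a^5 + 2*a^4 - 6*a^3 - 3*a^2 + 2*a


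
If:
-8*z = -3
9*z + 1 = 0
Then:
No Solution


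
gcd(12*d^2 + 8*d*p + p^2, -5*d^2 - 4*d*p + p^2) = 1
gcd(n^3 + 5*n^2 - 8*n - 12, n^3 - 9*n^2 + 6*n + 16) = n^2 - n - 2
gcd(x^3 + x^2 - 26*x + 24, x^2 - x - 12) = x - 4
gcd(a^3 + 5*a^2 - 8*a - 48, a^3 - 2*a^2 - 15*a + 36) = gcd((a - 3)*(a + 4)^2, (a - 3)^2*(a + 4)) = a^2 + a - 12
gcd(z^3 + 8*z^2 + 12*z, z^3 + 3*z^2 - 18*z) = z^2 + 6*z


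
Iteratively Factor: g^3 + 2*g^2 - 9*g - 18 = (g + 3)*(g^2 - g - 6) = (g + 2)*(g + 3)*(g - 3)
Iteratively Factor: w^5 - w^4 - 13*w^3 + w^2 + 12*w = (w - 4)*(w^4 + 3*w^3 - w^2 - 3*w) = (w - 4)*(w + 1)*(w^3 + 2*w^2 - 3*w) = (w - 4)*(w - 1)*(w + 1)*(w^2 + 3*w) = (w - 4)*(w - 1)*(w + 1)*(w + 3)*(w)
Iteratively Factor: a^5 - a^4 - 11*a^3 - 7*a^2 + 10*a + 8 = (a + 1)*(a^4 - 2*a^3 - 9*a^2 + 2*a + 8) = (a + 1)^2*(a^3 - 3*a^2 - 6*a + 8) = (a + 1)^2*(a + 2)*(a^2 - 5*a + 4) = (a - 4)*(a + 1)^2*(a + 2)*(a - 1)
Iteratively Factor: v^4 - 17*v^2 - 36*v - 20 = (v - 5)*(v^3 + 5*v^2 + 8*v + 4) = (v - 5)*(v + 2)*(v^2 + 3*v + 2) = (v - 5)*(v + 1)*(v + 2)*(v + 2)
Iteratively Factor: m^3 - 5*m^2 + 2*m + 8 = (m + 1)*(m^2 - 6*m + 8) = (m - 2)*(m + 1)*(m - 4)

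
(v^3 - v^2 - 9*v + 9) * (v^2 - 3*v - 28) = v^5 - 4*v^4 - 34*v^3 + 64*v^2 + 225*v - 252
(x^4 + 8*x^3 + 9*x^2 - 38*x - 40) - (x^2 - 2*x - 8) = x^4 + 8*x^3 + 8*x^2 - 36*x - 32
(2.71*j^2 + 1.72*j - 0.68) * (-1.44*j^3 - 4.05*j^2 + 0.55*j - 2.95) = -3.9024*j^5 - 13.4523*j^4 - 4.4963*j^3 - 4.2945*j^2 - 5.448*j + 2.006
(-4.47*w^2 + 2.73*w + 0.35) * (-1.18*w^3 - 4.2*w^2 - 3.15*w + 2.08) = 5.2746*w^5 + 15.5526*w^4 + 2.2015*w^3 - 19.3671*w^2 + 4.5759*w + 0.728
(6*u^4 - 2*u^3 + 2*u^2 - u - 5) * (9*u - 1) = 54*u^5 - 24*u^4 + 20*u^3 - 11*u^2 - 44*u + 5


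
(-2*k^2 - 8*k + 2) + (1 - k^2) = -3*k^2 - 8*k + 3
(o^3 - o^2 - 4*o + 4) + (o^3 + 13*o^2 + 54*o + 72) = 2*o^3 + 12*o^2 + 50*o + 76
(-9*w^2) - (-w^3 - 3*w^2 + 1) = w^3 - 6*w^2 - 1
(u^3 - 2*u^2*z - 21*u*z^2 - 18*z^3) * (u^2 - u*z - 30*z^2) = u^5 - 3*u^4*z - 49*u^3*z^2 + 63*u^2*z^3 + 648*u*z^4 + 540*z^5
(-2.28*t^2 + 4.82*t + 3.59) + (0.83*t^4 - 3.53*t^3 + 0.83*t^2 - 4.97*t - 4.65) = 0.83*t^4 - 3.53*t^3 - 1.45*t^2 - 0.149999999999999*t - 1.06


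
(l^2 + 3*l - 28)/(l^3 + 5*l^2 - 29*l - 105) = (l - 4)/(l^2 - 2*l - 15)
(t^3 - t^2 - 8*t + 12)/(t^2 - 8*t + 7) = (t^3 - t^2 - 8*t + 12)/(t^2 - 8*t + 7)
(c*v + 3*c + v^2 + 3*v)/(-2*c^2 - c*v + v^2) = (v + 3)/(-2*c + v)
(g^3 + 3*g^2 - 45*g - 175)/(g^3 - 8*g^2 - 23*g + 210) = (g + 5)/(g - 6)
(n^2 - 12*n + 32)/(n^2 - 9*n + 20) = (n - 8)/(n - 5)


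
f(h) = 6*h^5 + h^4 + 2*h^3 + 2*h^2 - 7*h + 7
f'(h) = 30*h^4 + 4*h^3 + 6*h^2 + 4*h - 7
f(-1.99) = -158.48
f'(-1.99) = 447.75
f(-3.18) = -1863.70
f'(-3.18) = 2980.14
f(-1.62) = -44.97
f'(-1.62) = 191.88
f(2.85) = 1243.74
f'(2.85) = 2124.98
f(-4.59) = -11892.31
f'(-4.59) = 13030.18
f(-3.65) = -3747.58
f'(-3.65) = 5188.50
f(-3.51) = -3075.08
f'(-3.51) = 4433.45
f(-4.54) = -11254.90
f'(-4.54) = 12469.34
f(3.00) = 1597.00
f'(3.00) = 2597.00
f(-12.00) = -1475333.00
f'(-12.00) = 615977.00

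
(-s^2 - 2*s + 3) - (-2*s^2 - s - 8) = s^2 - s + 11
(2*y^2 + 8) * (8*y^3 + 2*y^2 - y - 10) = 16*y^5 + 4*y^4 + 62*y^3 - 4*y^2 - 8*y - 80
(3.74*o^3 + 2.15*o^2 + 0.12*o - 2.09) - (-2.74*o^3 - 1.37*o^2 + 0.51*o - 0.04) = 6.48*o^3 + 3.52*o^2 - 0.39*o - 2.05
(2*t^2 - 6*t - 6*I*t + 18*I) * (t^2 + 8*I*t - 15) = 2*t^4 - 6*t^3 + 10*I*t^3 + 18*t^2 - 30*I*t^2 - 54*t + 90*I*t - 270*I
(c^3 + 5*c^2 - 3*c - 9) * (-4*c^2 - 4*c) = -4*c^5 - 24*c^4 - 8*c^3 + 48*c^2 + 36*c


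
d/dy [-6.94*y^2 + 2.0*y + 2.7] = 2.0 - 13.88*y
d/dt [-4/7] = 0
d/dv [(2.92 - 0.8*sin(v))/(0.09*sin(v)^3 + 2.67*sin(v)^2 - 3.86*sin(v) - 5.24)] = (0.144*sin(v)^3 + 1.3476*sin(v)^2 - 15.5928*sin(v) + 15.4632)*cos(v)/(0.0081*sin(v)^6 + 0.4806*sin(v)^5 + 6.4341*sin(v)^4 - 21.5556*sin(v)^3 - 13.082*sin(v)^2 + 40.4528*sin(v) + 27.4576)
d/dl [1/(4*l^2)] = -1/(2*l^3)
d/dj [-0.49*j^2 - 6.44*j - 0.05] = -0.98*j - 6.44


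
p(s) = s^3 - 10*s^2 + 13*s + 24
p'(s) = 3*s^2 - 20*s + 13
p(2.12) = 16.14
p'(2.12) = -15.92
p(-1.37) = -15.15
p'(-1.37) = 46.03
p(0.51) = 28.16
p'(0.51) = 3.58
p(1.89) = 19.60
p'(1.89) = -14.08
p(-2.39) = -77.84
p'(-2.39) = 77.94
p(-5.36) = -486.97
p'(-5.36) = 206.39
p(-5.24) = -462.57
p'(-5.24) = 200.17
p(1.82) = 20.56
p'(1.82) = -13.46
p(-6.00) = -630.00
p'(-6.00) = 241.00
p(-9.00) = -1632.00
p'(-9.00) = 436.00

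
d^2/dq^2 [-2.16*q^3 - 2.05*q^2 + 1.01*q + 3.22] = -12.96*q - 4.1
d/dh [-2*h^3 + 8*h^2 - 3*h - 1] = -6*h^2 + 16*h - 3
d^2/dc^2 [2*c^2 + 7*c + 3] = 4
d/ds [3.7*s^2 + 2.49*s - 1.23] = 7.4*s + 2.49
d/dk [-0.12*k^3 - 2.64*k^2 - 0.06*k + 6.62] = -0.36*k^2 - 5.28*k - 0.06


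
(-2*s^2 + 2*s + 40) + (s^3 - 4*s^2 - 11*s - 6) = s^3 - 6*s^2 - 9*s + 34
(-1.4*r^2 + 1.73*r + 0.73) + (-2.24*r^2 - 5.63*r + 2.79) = -3.64*r^2 - 3.9*r + 3.52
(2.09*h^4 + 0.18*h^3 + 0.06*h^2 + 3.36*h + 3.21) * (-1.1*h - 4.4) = -2.299*h^5 - 9.394*h^4 - 0.858*h^3 - 3.96*h^2 - 18.315*h - 14.124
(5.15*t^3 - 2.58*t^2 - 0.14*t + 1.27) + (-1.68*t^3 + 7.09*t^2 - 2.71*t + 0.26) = 3.47*t^3 + 4.51*t^2 - 2.85*t + 1.53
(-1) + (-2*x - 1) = -2*x - 2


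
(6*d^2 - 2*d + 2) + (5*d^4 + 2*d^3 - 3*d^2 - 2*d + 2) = 5*d^4 + 2*d^3 + 3*d^2 - 4*d + 4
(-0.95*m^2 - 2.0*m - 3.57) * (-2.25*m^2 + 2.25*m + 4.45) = 2.1375*m^4 + 2.3625*m^3 - 0.695*m^2 - 16.9325*m - 15.8865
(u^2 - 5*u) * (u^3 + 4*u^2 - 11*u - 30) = u^5 - u^4 - 31*u^3 + 25*u^2 + 150*u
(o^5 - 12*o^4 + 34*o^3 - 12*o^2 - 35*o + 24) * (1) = o^5 - 12*o^4 + 34*o^3 - 12*o^2 - 35*o + 24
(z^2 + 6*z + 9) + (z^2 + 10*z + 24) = 2*z^2 + 16*z + 33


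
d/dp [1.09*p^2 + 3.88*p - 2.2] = 2.18*p + 3.88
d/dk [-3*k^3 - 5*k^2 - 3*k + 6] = -9*k^2 - 10*k - 3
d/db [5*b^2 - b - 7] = 10*b - 1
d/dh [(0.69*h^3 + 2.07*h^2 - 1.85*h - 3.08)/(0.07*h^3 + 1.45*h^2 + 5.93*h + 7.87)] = (0.8556*h^4 + 8.4424*h^3 + 31.8953*h^2 + 41.5138*h + 3.7049)/(0.0049*h^6 + 0.203*h^5 + 2.9327*h^4 + 18.2988*h^3 + 57.9879*h^2 + 93.3382*h + 61.9369)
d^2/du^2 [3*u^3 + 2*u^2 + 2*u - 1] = 18*u + 4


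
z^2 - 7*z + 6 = (z - 6)*(z - 1)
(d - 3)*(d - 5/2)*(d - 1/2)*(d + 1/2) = d^4 - 11*d^3/2 + 29*d^2/4 + 11*d/8 - 15/8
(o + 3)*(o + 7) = o^2 + 10*o + 21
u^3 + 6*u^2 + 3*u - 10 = (u - 1)*(u + 2)*(u + 5)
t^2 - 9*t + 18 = (t - 6)*(t - 3)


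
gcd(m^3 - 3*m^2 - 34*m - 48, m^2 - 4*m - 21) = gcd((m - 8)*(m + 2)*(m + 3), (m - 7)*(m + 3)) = m + 3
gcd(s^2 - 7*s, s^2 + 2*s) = s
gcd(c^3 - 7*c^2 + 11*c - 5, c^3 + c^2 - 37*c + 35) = c^2 - 6*c + 5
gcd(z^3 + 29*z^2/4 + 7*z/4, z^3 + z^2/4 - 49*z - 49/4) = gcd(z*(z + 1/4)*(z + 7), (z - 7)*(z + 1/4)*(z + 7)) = z^2 + 29*z/4 + 7/4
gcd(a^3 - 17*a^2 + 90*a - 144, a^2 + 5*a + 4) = 1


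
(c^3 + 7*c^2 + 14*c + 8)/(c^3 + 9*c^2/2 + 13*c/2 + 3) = 2*(c + 4)/(2*c + 3)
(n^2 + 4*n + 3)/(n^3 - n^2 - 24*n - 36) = (n + 1)/(n^2 - 4*n - 12)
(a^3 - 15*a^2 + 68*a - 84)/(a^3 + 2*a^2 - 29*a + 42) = (a^2 - 13*a + 42)/(a^2 + 4*a - 21)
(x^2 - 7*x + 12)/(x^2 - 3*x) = (x - 4)/x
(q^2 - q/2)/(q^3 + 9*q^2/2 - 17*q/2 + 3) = q/(q^2 + 5*q - 6)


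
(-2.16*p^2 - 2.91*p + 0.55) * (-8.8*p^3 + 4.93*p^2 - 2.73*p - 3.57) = 19.008*p^5 + 14.9592*p^4 - 13.2895*p^3 + 18.367*p^2 + 8.8872*p - 1.9635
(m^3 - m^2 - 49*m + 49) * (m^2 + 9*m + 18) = m^5 + 8*m^4 - 40*m^3 - 410*m^2 - 441*m + 882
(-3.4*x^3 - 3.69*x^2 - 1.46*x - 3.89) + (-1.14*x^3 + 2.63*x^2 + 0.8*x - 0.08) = -4.54*x^3 - 1.06*x^2 - 0.66*x - 3.97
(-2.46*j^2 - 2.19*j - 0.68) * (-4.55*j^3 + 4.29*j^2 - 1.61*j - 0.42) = 11.193*j^5 - 0.588900000000001*j^4 - 2.3405*j^3 + 1.6419*j^2 + 2.0146*j + 0.2856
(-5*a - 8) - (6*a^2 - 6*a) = -6*a^2 + a - 8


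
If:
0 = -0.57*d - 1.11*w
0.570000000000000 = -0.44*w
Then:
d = 2.52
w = -1.30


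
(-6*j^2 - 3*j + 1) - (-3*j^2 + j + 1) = -3*j^2 - 4*j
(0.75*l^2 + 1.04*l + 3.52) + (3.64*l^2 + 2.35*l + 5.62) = 4.39*l^2 + 3.39*l + 9.14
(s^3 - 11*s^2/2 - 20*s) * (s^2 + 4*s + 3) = s^5 - 3*s^4/2 - 39*s^3 - 193*s^2/2 - 60*s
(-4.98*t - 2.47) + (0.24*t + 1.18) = -4.74*t - 1.29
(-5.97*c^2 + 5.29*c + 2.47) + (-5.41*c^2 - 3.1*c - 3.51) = -11.38*c^2 + 2.19*c - 1.04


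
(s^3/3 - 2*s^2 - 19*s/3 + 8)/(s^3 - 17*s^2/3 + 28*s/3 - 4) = (s^3 - 6*s^2 - 19*s + 24)/(3*s^3 - 17*s^2 + 28*s - 12)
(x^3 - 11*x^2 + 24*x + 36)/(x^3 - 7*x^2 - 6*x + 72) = (x^2 - 5*x - 6)/(x^2 - x - 12)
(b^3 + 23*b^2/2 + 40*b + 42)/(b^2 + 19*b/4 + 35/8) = 4*(b^2 + 8*b + 12)/(4*b + 5)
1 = 1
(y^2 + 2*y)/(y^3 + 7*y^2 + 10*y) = 1/(y + 5)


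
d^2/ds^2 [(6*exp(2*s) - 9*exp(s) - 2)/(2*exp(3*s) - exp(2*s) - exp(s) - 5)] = (24*exp(7*s) - 132*exp(6*s) + 54*exp(5*s) + 737*exp(4*s) - 1275*exp(3*s) + 174*exp(2*s) + 683*exp(s) - 215)*exp(s)/(8*exp(9*s) - 12*exp(8*s) - 6*exp(7*s) - 49*exp(6*s) + 63*exp(5*s) + 42*exp(4*s) + 119*exp(3*s) - 90*exp(2*s) - 75*exp(s) - 125)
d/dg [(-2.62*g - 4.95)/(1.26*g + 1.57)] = (2.675736*g + 3.334052)/(1.26*g + 1.57)^3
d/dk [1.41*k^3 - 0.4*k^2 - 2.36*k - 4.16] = 4.23*k^2 - 0.8*k - 2.36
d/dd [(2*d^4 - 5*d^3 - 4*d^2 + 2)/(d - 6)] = 2*(3*d^4 - 29*d^3 + 43*d^2 + 24*d - 1)/(d^2 - 12*d + 36)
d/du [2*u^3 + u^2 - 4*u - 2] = 6*u^2 + 2*u - 4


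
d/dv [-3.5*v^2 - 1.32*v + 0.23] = -7.0*v - 1.32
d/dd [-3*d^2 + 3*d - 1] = 3 - 6*d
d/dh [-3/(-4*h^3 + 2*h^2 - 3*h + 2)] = 3*(-12*h^2 + 4*h - 3)/(4*h^3 - 2*h^2 + 3*h - 2)^2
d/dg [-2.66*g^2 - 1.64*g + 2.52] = -5.32*g - 1.64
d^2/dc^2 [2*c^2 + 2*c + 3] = 4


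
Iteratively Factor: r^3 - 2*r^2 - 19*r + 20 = (r - 1)*(r^2 - r - 20) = (r - 1)*(r + 4)*(r - 5)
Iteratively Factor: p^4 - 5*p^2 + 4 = (p + 2)*(p^3 - 2*p^2 - p + 2) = (p + 1)*(p + 2)*(p^2 - 3*p + 2) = (p - 1)*(p + 1)*(p + 2)*(p - 2)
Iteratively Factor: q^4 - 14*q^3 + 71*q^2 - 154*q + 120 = (q - 5)*(q^3 - 9*q^2 + 26*q - 24) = (q - 5)*(q - 4)*(q^2 - 5*q + 6) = (q - 5)*(q - 4)*(q - 2)*(q - 3)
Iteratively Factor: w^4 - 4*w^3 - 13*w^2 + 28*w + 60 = (w - 3)*(w^3 - w^2 - 16*w - 20) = (w - 5)*(w - 3)*(w^2 + 4*w + 4) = (w - 5)*(w - 3)*(w + 2)*(w + 2)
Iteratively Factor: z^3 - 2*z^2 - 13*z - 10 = (z - 5)*(z^2 + 3*z + 2) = (z - 5)*(z + 2)*(z + 1)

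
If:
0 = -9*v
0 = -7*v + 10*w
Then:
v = 0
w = 0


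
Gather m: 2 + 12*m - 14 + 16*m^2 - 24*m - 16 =16*m^2 - 12*m - 28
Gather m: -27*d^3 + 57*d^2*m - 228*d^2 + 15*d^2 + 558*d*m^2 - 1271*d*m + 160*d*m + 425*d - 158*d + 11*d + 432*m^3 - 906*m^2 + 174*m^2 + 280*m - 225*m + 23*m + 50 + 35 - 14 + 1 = -27*d^3 - 213*d^2 + 278*d + 432*m^3 + m^2*(558*d - 732) + m*(57*d^2 - 1111*d + 78) + 72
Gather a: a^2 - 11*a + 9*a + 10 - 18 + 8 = a^2 - 2*a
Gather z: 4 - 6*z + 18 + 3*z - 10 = 12 - 3*z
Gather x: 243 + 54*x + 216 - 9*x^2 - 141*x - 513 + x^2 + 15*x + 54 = -8*x^2 - 72*x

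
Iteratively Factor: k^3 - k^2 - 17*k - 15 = (k - 5)*(k^2 + 4*k + 3) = (k - 5)*(k + 1)*(k + 3)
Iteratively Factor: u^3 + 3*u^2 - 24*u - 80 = (u + 4)*(u^2 - u - 20) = (u - 5)*(u + 4)*(u + 4)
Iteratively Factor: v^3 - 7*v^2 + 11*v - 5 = (v - 1)*(v^2 - 6*v + 5) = (v - 1)^2*(v - 5)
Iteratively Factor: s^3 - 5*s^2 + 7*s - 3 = (s - 1)*(s^2 - 4*s + 3) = (s - 1)^2*(s - 3)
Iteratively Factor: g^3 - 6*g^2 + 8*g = (g)*(g^2 - 6*g + 8) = g*(g - 4)*(g - 2)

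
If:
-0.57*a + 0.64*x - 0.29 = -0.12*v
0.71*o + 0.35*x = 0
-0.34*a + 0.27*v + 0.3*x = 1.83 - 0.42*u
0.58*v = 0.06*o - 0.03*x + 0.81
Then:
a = 1.10118180346446*x - 0.214761040532365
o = -0.492957746478873*x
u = 0.243181310082719*x + 3.28550543024227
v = 1.39655172413793 - 0.102719766877125*x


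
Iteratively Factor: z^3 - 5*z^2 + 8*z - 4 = (z - 1)*(z^2 - 4*z + 4) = (z - 2)*(z - 1)*(z - 2)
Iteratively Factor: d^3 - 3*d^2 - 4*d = (d - 4)*(d^2 + d) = (d - 4)*(d + 1)*(d)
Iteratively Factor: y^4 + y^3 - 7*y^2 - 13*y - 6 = (y + 1)*(y^3 - 7*y - 6) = (y - 3)*(y + 1)*(y^2 + 3*y + 2) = (y - 3)*(y + 1)*(y + 2)*(y + 1)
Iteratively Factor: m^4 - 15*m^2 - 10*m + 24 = (m - 4)*(m^3 + 4*m^2 + m - 6) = (m - 4)*(m + 3)*(m^2 + m - 2) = (m - 4)*(m + 2)*(m + 3)*(m - 1)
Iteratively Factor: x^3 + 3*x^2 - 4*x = (x)*(x^2 + 3*x - 4) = x*(x - 1)*(x + 4)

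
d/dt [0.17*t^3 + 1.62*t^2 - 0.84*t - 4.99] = 0.51*t^2 + 3.24*t - 0.84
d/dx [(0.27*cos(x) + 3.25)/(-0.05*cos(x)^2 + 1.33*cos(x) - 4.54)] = (-0.0135*cos(x)^2 - 0.325*cos(x) + 5.5483)*sin(x)/(0.0025*cos(x)^4 - 0.133*cos(x)^3 + 2.2229*cos(x)^2 - 12.0764*cos(x) + 20.6116)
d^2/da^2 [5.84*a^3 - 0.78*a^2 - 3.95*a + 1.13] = 35.04*a - 1.56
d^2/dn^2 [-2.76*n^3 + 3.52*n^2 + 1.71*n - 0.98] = 7.04 - 16.56*n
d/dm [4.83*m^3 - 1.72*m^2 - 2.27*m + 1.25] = 14.49*m^2 - 3.44*m - 2.27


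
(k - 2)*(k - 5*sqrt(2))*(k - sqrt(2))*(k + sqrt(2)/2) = k^4 - 11*sqrt(2)*k^3/2 - 2*k^3 + 4*k^2 + 11*sqrt(2)*k^2 - 8*k + 5*sqrt(2)*k - 10*sqrt(2)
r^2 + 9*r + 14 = (r + 2)*(r + 7)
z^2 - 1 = (z - 1)*(z + 1)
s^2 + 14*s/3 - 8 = (s - 4/3)*(s + 6)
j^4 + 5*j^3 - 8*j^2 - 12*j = j*(j - 2)*(j + 1)*(j + 6)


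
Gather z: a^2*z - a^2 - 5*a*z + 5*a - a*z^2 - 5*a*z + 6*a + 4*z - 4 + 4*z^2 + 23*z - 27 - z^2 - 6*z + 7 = -a^2 + 11*a + z^2*(3 - a) + z*(a^2 - 10*a + 21) - 24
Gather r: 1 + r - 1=r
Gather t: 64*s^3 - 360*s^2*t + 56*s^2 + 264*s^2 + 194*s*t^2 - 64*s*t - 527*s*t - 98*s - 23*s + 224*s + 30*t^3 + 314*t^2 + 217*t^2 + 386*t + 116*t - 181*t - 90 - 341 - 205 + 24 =64*s^3 + 320*s^2 + 103*s + 30*t^3 + t^2*(194*s + 531) + t*(-360*s^2 - 591*s + 321) - 612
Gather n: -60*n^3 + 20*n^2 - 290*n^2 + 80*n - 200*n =-60*n^3 - 270*n^2 - 120*n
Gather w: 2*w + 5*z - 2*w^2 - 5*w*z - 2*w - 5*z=-2*w^2 - 5*w*z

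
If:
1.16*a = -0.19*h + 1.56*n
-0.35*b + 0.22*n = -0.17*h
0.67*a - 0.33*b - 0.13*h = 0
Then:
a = 1.06082716072187*n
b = 1.4707501339195*n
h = 1.73389733454015*n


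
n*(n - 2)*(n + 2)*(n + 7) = n^4 + 7*n^3 - 4*n^2 - 28*n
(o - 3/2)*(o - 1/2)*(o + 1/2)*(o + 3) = o^4 + 3*o^3/2 - 19*o^2/4 - 3*o/8 + 9/8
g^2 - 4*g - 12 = (g - 6)*(g + 2)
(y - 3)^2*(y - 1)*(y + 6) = y^4 - y^3 - 27*y^2 + 81*y - 54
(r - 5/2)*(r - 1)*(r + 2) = r^3 - 3*r^2/2 - 9*r/2 + 5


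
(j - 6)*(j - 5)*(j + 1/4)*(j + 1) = j^4 - 39*j^3/4 + 33*j^2/2 + 139*j/4 + 15/2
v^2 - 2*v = v*(v - 2)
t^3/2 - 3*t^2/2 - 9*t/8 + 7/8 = (t/2 + 1/2)*(t - 7/2)*(t - 1/2)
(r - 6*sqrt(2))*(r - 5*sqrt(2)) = r^2 - 11*sqrt(2)*r + 60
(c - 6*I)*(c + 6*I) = c^2 + 36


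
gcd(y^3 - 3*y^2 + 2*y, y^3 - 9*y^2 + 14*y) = y^2 - 2*y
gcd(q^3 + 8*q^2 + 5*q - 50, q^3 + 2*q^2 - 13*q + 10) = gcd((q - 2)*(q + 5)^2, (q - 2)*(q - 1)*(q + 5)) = q^2 + 3*q - 10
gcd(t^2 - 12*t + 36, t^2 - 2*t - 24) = t - 6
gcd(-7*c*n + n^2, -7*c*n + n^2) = 7*c*n - n^2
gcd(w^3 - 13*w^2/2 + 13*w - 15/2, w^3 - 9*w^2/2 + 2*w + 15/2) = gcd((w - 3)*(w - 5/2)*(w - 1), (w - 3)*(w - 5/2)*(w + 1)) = w^2 - 11*w/2 + 15/2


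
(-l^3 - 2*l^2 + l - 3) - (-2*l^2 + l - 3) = -l^3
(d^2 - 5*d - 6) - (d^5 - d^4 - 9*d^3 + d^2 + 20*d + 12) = -d^5 + d^4 + 9*d^3 - 25*d - 18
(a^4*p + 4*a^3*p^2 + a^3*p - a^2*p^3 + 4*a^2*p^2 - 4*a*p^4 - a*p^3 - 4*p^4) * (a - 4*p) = a^5*p + a^4*p - 17*a^3*p^3 - 17*a^2*p^3 + 16*a*p^5 + 16*p^5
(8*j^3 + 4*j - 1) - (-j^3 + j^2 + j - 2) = 9*j^3 - j^2 + 3*j + 1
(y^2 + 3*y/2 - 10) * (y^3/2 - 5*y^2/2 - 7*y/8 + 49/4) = y^5/2 - 7*y^4/4 - 77*y^3/8 + 575*y^2/16 + 217*y/8 - 245/2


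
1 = 1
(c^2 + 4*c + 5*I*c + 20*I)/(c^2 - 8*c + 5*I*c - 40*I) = (c + 4)/(c - 8)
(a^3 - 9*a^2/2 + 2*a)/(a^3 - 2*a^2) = (a^2 - 9*a/2 + 2)/(a*(a - 2))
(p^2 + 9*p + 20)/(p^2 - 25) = (p + 4)/(p - 5)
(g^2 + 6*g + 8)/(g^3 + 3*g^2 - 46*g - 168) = (g + 2)/(g^2 - g - 42)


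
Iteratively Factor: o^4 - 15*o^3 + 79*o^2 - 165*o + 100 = (o - 1)*(o^3 - 14*o^2 + 65*o - 100) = (o - 4)*(o - 1)*(o^2 - 10*o + 25) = (o - 5)*(o - 4)*(o - 1)*(o - 5)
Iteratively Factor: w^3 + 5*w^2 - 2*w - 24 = (w - 2)*(w^2 + 7*w + 12) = (w - 2)*(w + 3)*(w + 4)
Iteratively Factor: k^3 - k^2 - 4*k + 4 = (k + 2)*(k^2 - 3*k + 2) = (k - 1)*(k + 2)*(k - 2)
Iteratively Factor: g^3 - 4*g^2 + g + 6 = (g + 1)*(g^2 - 5*g + 6) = (g - 2)*(g + 1)*(g - 3)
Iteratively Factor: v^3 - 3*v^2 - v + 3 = (v + 1)*(v^2 - 4*v + 3) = (v - 3)*(v + 1)*(v - 1)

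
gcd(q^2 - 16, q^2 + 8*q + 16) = q + 4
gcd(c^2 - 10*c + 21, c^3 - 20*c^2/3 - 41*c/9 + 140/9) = c - 7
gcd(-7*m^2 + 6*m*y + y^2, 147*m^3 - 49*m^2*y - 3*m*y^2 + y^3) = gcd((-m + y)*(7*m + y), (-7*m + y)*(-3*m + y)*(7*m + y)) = 7*m + y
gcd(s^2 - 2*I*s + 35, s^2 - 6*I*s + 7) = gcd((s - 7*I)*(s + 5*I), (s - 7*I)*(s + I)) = s - 7*I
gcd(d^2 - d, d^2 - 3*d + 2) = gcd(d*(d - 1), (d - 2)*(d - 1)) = d - 1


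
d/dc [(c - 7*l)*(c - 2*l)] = 2*c - 9*l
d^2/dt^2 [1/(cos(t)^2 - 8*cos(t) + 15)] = 2*(-2*sin(t)^4 + 3*sin(t)^2 - 75*cos(t) + 3*cos(3*t) + 48)/((cos(t) - 5)^3*(cos(t) - 3)^3)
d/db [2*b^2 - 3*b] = 4*b - 3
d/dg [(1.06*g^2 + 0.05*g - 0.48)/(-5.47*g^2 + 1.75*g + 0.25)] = (2.1285*g^2 - 4.7212*g + 0.8525)/(29.9209*g^4 - 19.145*g^3 + 0.3275*g^2 + 0.875*g + 0.0625)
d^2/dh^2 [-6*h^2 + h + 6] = -12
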